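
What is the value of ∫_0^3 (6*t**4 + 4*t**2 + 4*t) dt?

By the power rule, an antiderivative is F(t) = 6*t**5/5 + 4*t**3/3 + 2*t**2.
Then F(3) - F(0) = (1728/5) - (0) = 1728/5.

1728/5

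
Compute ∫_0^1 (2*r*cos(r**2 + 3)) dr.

Let u = r**2 + 3, so du = 2*r dr. When r = 0, u = 3; when r = 1, u = 4.
The integral becomes ∫ cos(u) du from 3 to 4, with antiderivative sin(u).
Back in r: F(r) = sin(r**2 + 3).
Then F(1) - F(0) = (sin(4)) - (sin(3)) = sin(4) - sin(3).

sin(4) - sin(3)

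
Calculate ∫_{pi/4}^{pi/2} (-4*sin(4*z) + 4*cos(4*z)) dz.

An antiderivative is F(z) = sin(4*z) + cos(4*z).
Then F(pi/2) - F(pi/4) = (1) - (-1) = 2.

2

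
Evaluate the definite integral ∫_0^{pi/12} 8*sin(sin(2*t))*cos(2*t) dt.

Let u = sin(2*t), so du = 2*cos(2*t) dt. When t = 0, u = 0; when t = pi/12, u = 1/2.
The integral becomes 4·∫ sin(u) du from 0 to 1/2, with antiderivative -4*cos(u).
Back in t: F(t) = -4*cos(sin(2*t)).
Then F(pi/12) - F(0) = (-4*cos(1/2)) - (-4) = 4 - 4*cos(1/2).

4 - 4*cos(1/2)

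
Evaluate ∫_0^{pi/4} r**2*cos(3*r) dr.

sqrt(2)*(-24*pi - 32 + 9*pi**2)/864

Integrate by parts twice (u = r^2, dv = cos(3*r) dr).
An antiderivative is F(r) = r**2*sin(3*r)/3 + 2*r*cos(3*r)/9 - 2*sin(3*r)/27.
Then F(pi/4) - F(0) = (sqrt(2)*(-24*pi - 32 + 9*pi**2)/864) - (0) = sqrt(2)*(-24*pi - 32 + 9*pi**2)/864.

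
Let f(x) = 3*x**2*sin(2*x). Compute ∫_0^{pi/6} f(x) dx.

-3/8 - pi**2/48 + sqrt(3)*pi/8

Integrate by parts twice (u = x^2, dv = 3*sin(2*x) dx).
An antiderivative is F(x) = -3*x**2*cos(2*x)/2 + 3*x*sin(2*x)/2 + 3*cos(2*x)/4.
Then F(pi/6) - F(0) = (-pi**2/48 + 3/8 + sqrt(3)*pi/8) - (3/4) = -3/8 - pi**2/48 + sqrt(3)*pi/8.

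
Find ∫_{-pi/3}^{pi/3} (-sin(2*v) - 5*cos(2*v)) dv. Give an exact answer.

An antiderivative is F(v) = -5*sin(2*v)/2 + cos(2*v)/2.
Then F(pi/3) - F(-pi/3) = (-5*sqrt(3)/4 - 1/4) - (-1/4 + 5*sqrt(3)/4) = -5*sqrt(3)/2.

-5*sqrt(3)/2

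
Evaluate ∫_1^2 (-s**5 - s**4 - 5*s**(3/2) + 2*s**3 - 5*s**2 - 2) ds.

By the power rule, an antiderivative is F(s) = -s**6/6 - 2*s**(5/2) - s**5/5 + s**4/2 - 5*s**3/3 - 2*s.
Then F(2) - F(1) = (-132/5 - 8*sqrt(2)) - (-83/15) = -313/15 - 8*sqrt(2).

-313/15 - 8*sqrt(2)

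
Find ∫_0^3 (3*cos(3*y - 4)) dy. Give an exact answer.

Let u = 3*y - 4, so du = 3 dy. When y = 0, u = -4; when y = 3, u = 5.
The integral becomes ∫ cos(u) du from -4 to 5, with antiderivative sin(u).
Back in y: F(y) = sin(3*y - 4).
Then F(3) - F(0) = (sin(5)) - (-sin(4)) = sin(5) + sin(4).

sin(5) + sin(4)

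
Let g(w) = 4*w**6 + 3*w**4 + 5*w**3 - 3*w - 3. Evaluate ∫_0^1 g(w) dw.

-291/140

By the power rule, an antiderivative is F(w) = 4*w**7/7 + 3*w**5/5 + 5*w**4/4 - 3*w**2/2 - 3*w.
Then F(1) - F(0) = (-291/140) - (0) = -291/140.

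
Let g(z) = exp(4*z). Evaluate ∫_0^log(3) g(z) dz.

Let u = exp(z), so du = exp(z) dz. When z = 0, u = 1; when z = log(3), u = 3.
The integral becomes ∫ u**3 du from 1 to 3, with antiderivative u**4/4.
Back in z: F(z) = exp(4*z)/4.
Then F(log(3)) - F(0) = (81/4) - (1/4) = 20.

20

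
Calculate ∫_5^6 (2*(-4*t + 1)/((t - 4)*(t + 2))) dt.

Factor the denominator: t**2 - 2*t - 8 = (t + 2)(t - 4).
Partial fractions: 2*(-4*t + 1)/((t - 4)*(t + 2)) = -3/(t + 2) - 5/(t - 4).
An antiderivative is F(t) = -5*log(t - 4) - 3*log(t + 2).
Then F(6) - F(5) = (-14*log(2)) - (-3*log(7)) = -14*log(2) + 3*log(7).

-14*log(2) + 3*log(7)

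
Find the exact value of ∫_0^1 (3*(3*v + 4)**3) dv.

Let u = 3*v + 4, so du = 3 dv. When v = 0, u = 4; when v = 1, u = 7.
The integral becomes ∫ u**3 du from 4 to 7, with antiderivative u**4/4.
Back in v: F(v) = (3*v + 4)**4/4.
Then F(1) - F(0) = (2401/4) - (64) = 2145/4.

2145/4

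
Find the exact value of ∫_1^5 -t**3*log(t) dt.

Integrate by parts once (u = ln t, dv = -t**3 dt).
An antiderivative is F(t) = -t**4*(4*log(t) - 1)/16.
Then F(5) - F(1) = (625/16 - 625*log(5)/4) - (1/16) = 39 - 625*log(5)/4.

39 - 625*log(5)/4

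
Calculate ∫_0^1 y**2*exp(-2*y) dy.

Integrate by parts twice (u = y^2, dv = exp(-2*y) dy).
An antiderivative is F(y) = (-2*y**2 - 2*y - 1)*exp(-2*y)/4.
Then F(1) - F(0) = (-5*exp(-2)/4) - (-1/4) = (-5 + exp(2))*exp(-2)/4.

(-5 + exp(2))*exp(-2)/4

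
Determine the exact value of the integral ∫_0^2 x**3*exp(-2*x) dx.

3/8 - 71*exp(-4)/8

Integrate by parts 3 times (u = x^3, dv = exp(-2*x) dx).
An antiderivative is F(x) = (-4*x**3 - 6*x**2 - 6*x - 3)*exp(-2*x)/8.
Then F(2) - F(0) = (-71*exp(-4)/8) - (-3/8) = 3/8 - 71*exp(-4)/8.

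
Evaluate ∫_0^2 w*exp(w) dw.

Integrate by parts once (u = w, dv = exp(w) dw).
An antiderivative is F(w) = (w - 1)*exp(w).
Then F(2) - F(0) = (exp(2)) - (-1) = 1 + exp(2).

1 + exp(2)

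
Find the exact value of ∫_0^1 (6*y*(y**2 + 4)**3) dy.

1107/4

Let u = y**2 + 4, so du = 2*y dy. When y = 0, u = 4; when y = 1, u = 5.
The integral becomes 3·∫ u**3 du from 4 to 5, with antiderivative 3*u**4/4.
Back in y: F(y) = 3*(y**2 + 4)**4/4.
Then F(1) - F(0) = (1875/4) - (192) = 1107/4.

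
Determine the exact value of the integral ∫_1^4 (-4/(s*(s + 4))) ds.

Factor the denominator: s**2 + 4*s = (s + 4)s.
Partial fractions: -4/(s*(s + 4)) = 1/(s + 4) - 1/s.
An antiderivative is F(s) = -log(s) + log(s + 4).
Then F(4) - F(1) = (log(2)) - (log(5)) = log(2/5).

log(2/5)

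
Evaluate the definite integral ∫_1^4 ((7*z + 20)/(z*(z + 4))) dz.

-2*log(5) + 16*log(2)

Factor the denominator: z**2 + 4*z = (z + 4)z.
Partial fractions: (7*z + 20)/(z*(z + 4)) = 2/(z + 4) + 5/z.
An antiderivative is F(z) = 5*log(z) + 2*log(z + 4).
Then F(4) - F(1) = (16*log(2)) - (log(25)) = -2*log(5) + 16*log(2).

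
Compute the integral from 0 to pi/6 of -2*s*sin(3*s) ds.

-2/9

Integrate by parts once (u = s, dv = -2*sin(3*s) ds).
An antiderivative is F(s) = 2*s*cos(3*s)/3 - 2*sin(3*s)/9.
Then F(pi/6) - F(0) = (-2/9) - (0) = -2/9.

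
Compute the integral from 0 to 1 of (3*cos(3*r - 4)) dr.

Let u = 3*r - 4, so du = 3 dr. When r = 0, u = -4; when r = 1, u = -1.
The integral becomes ∫ cos(u) du from -4 to -1, with antiderivative sin(u).
Back in r: F(r) = sin(3*r - 4).
Then F(1) - F(0) = (-sin(1)) - (-sin(4)) = -sin(1) + sin(4).

-sin(1) + sin(4)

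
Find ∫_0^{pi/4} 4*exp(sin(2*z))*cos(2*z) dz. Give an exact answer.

Let u = sin(2*z), so du = 2*cos(2*z) dz. When z = 0, u = 0; when z = pi/4, u = 1.
The integral becomes 2·∫ exp(u) du from 0 to 1, with antiderivative 2*exp(u).
Back in z: F(z) = 2*exp(sin(2*z)).
Then F(pi/4) - F(0) = (2*E) - (2) = -2 + 2*E.

-2 + 2*E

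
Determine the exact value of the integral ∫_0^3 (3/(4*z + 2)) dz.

3*log(7)/4

An antiderivative is F(z) = 3*log(4*z + 2)/4.
Then F(3) - F(0) = (3*log(14)/4) - (3*log(2)/4) = 3*log(7)/4.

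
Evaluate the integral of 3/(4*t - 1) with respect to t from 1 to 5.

-3*log(3)/4 + 3*log(19)/4

An antiderivative is F(t) = 3*log(4*t - 1)/4.
Then F(5) - F(1) = (3*log(19)/4) - (3*log(3)/4) = -3*log(3)/4 + 3*log(19)/4.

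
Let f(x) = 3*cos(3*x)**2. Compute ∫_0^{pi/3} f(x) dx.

pi/2

Use the identity cos^2(3*x) = (1 + cos(6*x))/2.
An antiderivative is F(x) = 3*x/2 + sin(6*x)/4.
Then F(pi/3) - F(0) = (pi/2) - (0) = pi/2.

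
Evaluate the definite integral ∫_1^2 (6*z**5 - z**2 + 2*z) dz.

By the power rule, an antiderivative is F(z) = z**6 - z**3/3 + z**2.
Then F(2) - F(1) = (196/3) - (5/3) = 191/3.

191/3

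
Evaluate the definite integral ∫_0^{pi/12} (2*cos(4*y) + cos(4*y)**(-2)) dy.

sqrt(3)/2

An antiderivative is F(y) = sin(4*y)/2 + tan(4*y)/4.
Then F(pi/12) - F(0) = (sqrt(3)/2) - (0) = sqrt(3)/2.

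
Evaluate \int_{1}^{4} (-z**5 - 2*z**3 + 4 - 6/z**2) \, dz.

-1605/2

By the power rule, an antiderivative is F(z) = -z**6/6 - z**4/2 + 4*z + 6/z.
Then F(4) - F(1) = (-4759/6) - (28/3) = -1605/2.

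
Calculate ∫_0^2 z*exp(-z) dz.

Integrate by parts once (u = z, dv = exp(-z) dz).
An antiderivative is F(z) = (-z - 1)*exp(-z).
Then F(2) - F(0) = (-3*exp(-2)) - (-1) = 1 - 3*exp(-2).

1 - 3*exp(-2)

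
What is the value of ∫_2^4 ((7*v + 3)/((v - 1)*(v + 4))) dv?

Factor the denominator: v**2 + 3*v - 4 = (v + 4)(v - 1).
Partial fractions: (7*v + 3)/((v - 1)*(v + 4)) = 5/(v + 4) + 2/(v - 1).
An antiderivative is F(v) = 2*log(v - 1) + 5*log(v + 4).
Then F(4) - F(2) = (2*log(3) + 15*log(2)) - (5*log(2) + 5*log(3)) = -3*log(3) + 10*log(2).

-3*log(3) + 10*log(2)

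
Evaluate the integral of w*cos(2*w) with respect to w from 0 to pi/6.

Integrate by parts once (u = w, dv = cos(2*w) dw).
An antiderivative is F(w) = w*sin(2*w)/2 + cos(2*w)/4.
Then F(pi/6) - F(0) = (1/8 + sqrt(3)*pi/24) - (1/4) = -1/8 + sqrt(3)*pi/24.

-1/8 + sqrt(3)*pi/24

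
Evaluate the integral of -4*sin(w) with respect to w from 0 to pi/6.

An antiderivative is F(w) = 4*cos(w).
Then F(pi/6) - F(0) = (2*sqrt(3)) - (4) = -4 + 2*sqrt(3).

-4 + 2*sqrt(3)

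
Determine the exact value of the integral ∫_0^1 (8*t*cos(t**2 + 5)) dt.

Let u = t**2 + 5, so du = 2*t dt. When t = 0, u = 5; when t = 1, u = 6.
The integral becomes 4·∫ cos(u) du from 5 to 6, with antiderivative 4*sin(u).
Back in t: F(t) = 4*sin(t**2 + 5).
Then F(1) - F(0) = (4*sin(6)) - (4*sin(5)) = 4*sin(6) - 4*sin(5).

4*sin(6) - 4*sin(5)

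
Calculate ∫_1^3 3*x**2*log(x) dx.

Integrate by parts once (u = ln x, dv = 3*x**2 dx).
An antiderivative is F(x) = x**3*(3*log(x) - 1)/3.
Then F(3) - F(1) = (-9 + 27*log(3)) - (-1/3) = -26/3 + 27*log(3).

-26/3 + 27*log(3)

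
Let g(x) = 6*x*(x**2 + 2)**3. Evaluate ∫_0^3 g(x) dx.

Let u = x**2 + 2, so du = 2*x dx. When x = 0, u = 2; when x = 3, u = 11.
The integral becomes 3·∫ u**3 du from 2 to 11, with antiderivative 3*u**4/4.
Back in x: F(x) = 3*(x**2 + 2)**4/4.
Then F(3) - F(0) = (43923/4) - (12) = 43875/4.

43875/4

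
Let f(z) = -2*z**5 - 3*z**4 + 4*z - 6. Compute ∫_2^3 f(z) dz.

-5164/15

By the power rule, an antiderivative is F(z) = -z**6/3 - 3*z**5/5 + 2*z**2 - 6*z.
Then F(3) - F(2) = (-1944/5) - (-668/15) = -5164/15.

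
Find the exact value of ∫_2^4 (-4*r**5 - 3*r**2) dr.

-2744

By the power rule, an antiderivative is F(r) = -2*r**6/3 - r**3.
Then F(4) - F(2) = (-8384/3) - (-152/3) = -2744.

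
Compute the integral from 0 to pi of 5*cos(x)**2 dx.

5*pi/2

Use the identity cos^2(x) = (1 + cos(2*x))/2.
An antiderivative is F(x) = 5*x/2 + 5*sin(2*x)/4.
Then F(pi) - F(0) = (5*pi/2) - (0) = 5*pi/2.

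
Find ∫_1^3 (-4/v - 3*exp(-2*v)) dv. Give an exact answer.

An antiderivative is F(v) = -4*log(v) + 3*exp(-2*v)/2.
Then F(3) - F(1) = (-4*log(3) + 3*exp(-6)/2) - (3*exp(-2)/2) = -4*log(3) - 3*exp(-2)/2 + 3*exp(-6)/2.

-4*log(3) - 3*exp(-2)/2 + 3*exp(-6)/2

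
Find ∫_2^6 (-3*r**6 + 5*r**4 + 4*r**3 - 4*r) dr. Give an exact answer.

-776704/7

By the power rule, an antiderivative is F(r) = -3*r**7/7 + r**5 + r**4 - 2*r**2.
Then F(6) - F(2) = (-776808/7) - (-104/7) = -776704/7.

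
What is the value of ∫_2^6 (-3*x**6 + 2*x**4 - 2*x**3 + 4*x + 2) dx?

By the power rule, an antiderivative is F(x) = -3*x**7/7 + 2*x**5/5 - x**4/2 + 2*x**2 + 2*x.
Then F(6) - F(2) = (-4109916/35) - (-1332/35) = -4108584/35.

-4108584/35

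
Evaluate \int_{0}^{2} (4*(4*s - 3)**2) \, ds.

Let u = 4*s - 3, so du = 4 ds. When s = 0, u = -3; when s = 2, u = 5.
The integral becomes ∫ u**2 du from -3 to 5, with antiderivative u**3/3.
Back in s: F(s) = (4*s - 3)**3/3.
Then F(2) - F(0) = (125/3) - (-9) = 152/3.

152/3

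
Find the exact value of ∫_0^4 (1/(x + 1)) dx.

An antiderivative is F(x) = log(x + 1).
Then F(4) - F(0) = (log(5)) - (0) = log(5).

log(5)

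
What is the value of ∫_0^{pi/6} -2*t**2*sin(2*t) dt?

-sqrt(3)*pi/12 + pi**2/72 + 1/4

Integrate by parts twice (u = t^2, dv = -2*sin(2*t) dt).
An antiderivative is F(t) = t**2*cos(2*t) - t*sin(2*t) - cos(2*t)/2.
Then F(pi/6) - F(0) = (-sqrt(3)*pi/12 - 1/4 + pi**2/72) - (-1/2) = -sqrt(3)*pi/12 + pi**2/72 + 1/4.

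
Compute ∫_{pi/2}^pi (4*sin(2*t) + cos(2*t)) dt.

-4

An antiderivative is F(t) = sin(2*t)/2 - 2*cos(2*t).
Then F(pi) - F(pi/2) = (-2) - (2) = -4.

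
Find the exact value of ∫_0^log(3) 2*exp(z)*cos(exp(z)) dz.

Let u = exp(z), so du = exp(z) dz. When z = 0, u = 1; when z = log(3), u = 3.
The integral becomes 2·∫ cos(u) du from 1 to 3, with antiderivative 2*sin(u).
Back in z: F(z) = 2*sin(exp(z)).
Then F(log(3)) - F(0) = (2*sin(3)) - (2*sin(1)) = -2*sin(1) + 2*sin(3).

-2*sin(1) + 2*sin(3)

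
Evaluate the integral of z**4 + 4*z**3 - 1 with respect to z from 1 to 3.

632/5

By the power rule, an antiderivative is F(z) = z**5/5 + z**4 - z.
Then F(3) - F(1) = (633/5) - (1/5) = 632/5.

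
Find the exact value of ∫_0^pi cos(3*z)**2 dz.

pi/2

Use the identity cos^2(3*z) = (1 + cos(6*z))/2.
An antiderivative is F(z) = z/2 + sin(6*z)/12.
Then F(pi) - F(0) = (pi/2) - (0) = pi/2.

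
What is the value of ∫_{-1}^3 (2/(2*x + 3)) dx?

log(9)

An antiderivative is F(x) = log(2*x + 3).
Then F(3) - F(-1) = (log(9)) - (0) = log(9).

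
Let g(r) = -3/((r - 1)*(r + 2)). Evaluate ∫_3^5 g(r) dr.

Factor the denominator: r**2 + r - 2 = (r + 2)(r - 1).
Partial fractions: -3/((r - 1)*(r + 2)) = 1/(r + 2) - 1/(r - 1).
An antiderivative is F(r) = -log(r - 1) + log(r + 2).
Then F(5) - F(3) = (log(7/4)) - (log(5/2)) = log(7/10).

log(7/10)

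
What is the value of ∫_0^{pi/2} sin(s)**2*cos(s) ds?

Let u = sin(s), so du = cos(s) ds. When s = 0, u = 0; when s = pi/2, u = 1.
The integral becomes ∫ u**2 du from 0 to 1, with antiderivative u**3/3.
Back in s: F(s) = sin(s)**3/3.
Then F(pi/2) - F(0) = (1/3) - (0) = 1/3.

1/3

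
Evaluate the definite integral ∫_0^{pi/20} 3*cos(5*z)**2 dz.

Use the identity cos^2(5*z) = (1 + cos(10*z))/2.
An antiderivative is F(z) = 3*z/2 + 3*sin(10*z)/20.
Then F(pi/20) - F(0) = (3/20 + 3*pi/40) - (0) = 3/20 + 3*pi/40.

3/20 + 3*pi/40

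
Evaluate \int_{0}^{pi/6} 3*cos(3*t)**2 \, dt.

Use the identity cos^2(3*t) = (1 + cos(6*t))/2.
An antiderivative is F(t) = 3*t/2 + sin(6*t)/4.
Then F(pi/6) - F(0) = (pi/4) - (0) = pi/4.

pi/4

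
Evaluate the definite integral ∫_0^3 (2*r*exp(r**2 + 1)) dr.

Let u = r**2 + 1, so du = 2*r dr. When r = 0, u = 1; when r = 3, u = 10.
The integral becomes ∫ exp(u) du from 1 to 10, with antiderivative exp(u).
Back in r: F(r) = exp(r**2 + 1).
Then F(3) - F(0) = (exp(10)) - (exp(1)) = -exp(1) + exp(10).

-exp(1) + exp(10)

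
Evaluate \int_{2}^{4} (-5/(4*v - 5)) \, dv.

-5*log(11)/4 + 5*log(3)/4

An antiderivative is F(v) = -5*log(4*v - 5)/4.
Then F(4) - F(2) = (-5*log(11)/4) - (-5*log(3)/4) = -5*log(11)/4 + 5*log(3)/4.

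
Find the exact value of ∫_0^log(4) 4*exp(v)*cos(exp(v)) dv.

-4*sin(1) + 4*sin(4)

Let u = exp(v), so du = exp(v) dv. When v = 0, u = 1; when v = log(4), u = 4.
The integral becomes 4·∫ cos(u) du from 1 to 4, with antiderivative 4*sin(u).
Back in v: F(v) = 4*sin(exp(v)).
Then F(log(4)) - F(0) = (4*sin(4)) - (4*sin(1)) = -4*sin(1) + 4*sin(4).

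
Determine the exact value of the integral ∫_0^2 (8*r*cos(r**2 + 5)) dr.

Let u = r**2 + 5, so du = 2*r dr. When r = 0, u = 5; when r = 2, u = 9.
The integral becomes 4·∫ cos(u) du from 5 to 9, with antiderivative 4*sin(u).
Back in r: F(r) = 4*sin(r**2 + 5).
Then F(2) - F(0) = (4*sin(9)) - (4*sin(5)) = 4*sin(9) - 4*sin(5).

4*sin(9) - 4*sin(5)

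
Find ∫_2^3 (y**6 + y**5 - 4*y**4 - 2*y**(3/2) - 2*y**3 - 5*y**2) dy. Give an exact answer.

-36*sqrt(3)/5 + 16*sqrt(2)/5 + 18061/105

By the power rule, an antiderivative is F(y) = y**7/7 + y**6/6 - 4*y**(5/2)/5 - 4*y**5/5 - y**4/2 - 5*y**3/3.
Then F(3) - F(2) = (5391/35 - 36*sqrt(3)/5) - (-1888/105 - 16*sqrt(2)/5) = -36*sqrt(3)/5 + 16*sqrt(2)/5 + 18061/105.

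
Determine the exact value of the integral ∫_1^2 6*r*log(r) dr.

Integrate by parts once (u = ln r, dv = 6*r dr).
An antiderivative is F(r) = 3*r**2*(2*log(r) - 1)/2.
Then F(2) - F(1) = (-6 + 12*log(2)) - (-3/2) = -9/2 + 12*log(2).

-9/2 + 12*log(2)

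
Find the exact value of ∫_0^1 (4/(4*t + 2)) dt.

log(3)

An antiderivative is F(t) = log(4*t + 2).
Then F(1) - F(0) = (log(6)) - (log(2)) = log(3).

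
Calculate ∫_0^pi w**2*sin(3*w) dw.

Integrate by parts twice (u = w^2, dv = sin(3*w) dw).
An antiderivative is F(w) = -w**2*cos(3*w)/3 + 2*w*sin(3*w)/9 + 2*cos(3*w)/27.
Then F(pi) - F(0) = (-2/27 + pi**2/3) - (2/27) = -4/27 + pi**2/3.

-4/27 + pi**2/3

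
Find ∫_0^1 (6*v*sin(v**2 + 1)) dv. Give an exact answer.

Let u = v**2 + 1, so du = 2*v dv. When v = 0, u = 1; when v = 1, u = 2.
The integral becomes 3·∫ sin(u) du from 1 to 2, with antiderivative -3*cos(u).
Back in v: F(v) = -3*cos(v**2 + 1).
Then F(1) - F(0) = (-3*cos(2)) - (-3*cos(1)) = -3*cos(2) + 3*cos(1).

-3*cos(2) + 3*cos(1)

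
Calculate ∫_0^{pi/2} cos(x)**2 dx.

pi/4

Use the identity cos^2(x) = (1 + cos(2*x))/2.
An antiderivative is F(x) = x/2 + sin(2*x)/4.
Then F(pi/2) - F(0) = (pi/4) - (0) = pi/4.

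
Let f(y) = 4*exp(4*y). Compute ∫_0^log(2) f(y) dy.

Let u = exp(y), so du = exp(y) dy. When y = 0, u = 1; when y = log(2), u = 2.
The integral becomes 4·∫ u**3 du from 1 to 2, with antiderivative u**4.
Back in y: F(y) = exp(4*y).
Then F(log(2)) - F(0) = (16) - (1) = 15.

15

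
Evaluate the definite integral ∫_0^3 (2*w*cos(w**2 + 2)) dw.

Let u = w**2 + 2, so du = 2*w dw. When w = 0, u = 2; when w = 3, u = 11.
The integral becomes ∫ cos(u) du from 2 to 11, with antiderivative sin(u).
Back in w: F(w) = sin(w**2 + 2).
Then F(3) - F(0) = (sin(11)) - (sin(2)) = sin(11) - sin(2).

sin(11) - sin(2)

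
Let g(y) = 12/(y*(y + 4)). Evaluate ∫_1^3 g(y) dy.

-3*log(7) + 3*log(3) + 3*log(5)

Factor the denominator: y**2 + 4*y = (y + 4)y.
Partial fractions: 12/(y*(y + 4)) = -3/(y + 4) + 3/y.
An antiderivative is F(y) = 3*log(y) - 3*log(y + 4).
Then F(3) - F(1) = (-3*log(7) + 3*log(3)) - (-3*log(5)) = -3*log(7) + 3*log(3) + 3*log(5).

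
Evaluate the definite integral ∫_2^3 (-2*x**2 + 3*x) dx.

By the power rule, an antiderivative is F(x) = -2*x**3/3 + 3*x**2/2.
Then F(3) - F(2) = (-9/2) - (2/3) = -31/6.

-31/6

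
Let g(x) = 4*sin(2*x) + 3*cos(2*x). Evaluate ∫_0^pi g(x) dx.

0

An antiderivative is F(x) = 3*sin(2*x)/2 - 2*cos(2*x).
Then F(pi) - F(0) = (-2) - (-2) = 0.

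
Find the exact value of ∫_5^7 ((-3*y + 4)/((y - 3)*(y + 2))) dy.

Factor the denominator: y**2 - y - 6 = (y + 2)(y - 3).
Partial fractions: (-3*y + 4)/((y - 3)*(y + 2)) = -2/(y + 2) - 1/(y - 3).
An antiderivative is F(y) = -log(y - 3) - 2*log(y + 2).
Then F(7) - F(5) = (-4*log(3) - 2*log(2)) - (-log(98)) = -4*log(3) - log(2) + 2*log(7).

-4*log(3) - log(2) + 2*log(7)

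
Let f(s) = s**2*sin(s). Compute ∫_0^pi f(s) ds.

Integrate by parts twice (u = s^2, dv = sin(s) ds).
An antiderivative is F(s) = -s**2*cos(s) + 2*s*sin(s) + 2*cos(s).
Then F(pi) - F(0) = (-2 + pi**2) - (2) = -4 + pi**2.

-4 + pi**2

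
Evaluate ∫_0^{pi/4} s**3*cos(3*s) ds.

-sqrt(2)*pi**2/96 - sqrt(2)*pi/36 + sqrt(2)/27 + 2/27 + sqrt(2)*pi**3/384

Integrate by parts 3 times (u = s^3, dv = cos(3*s) ds).
An antiderivative is F(s) = s**3*sin(3*s)/3 + s**2*cos(3*s)/3 - 2*s*sin(3*s)/9 - 2*cos(3*s)/27.
Then F(pi/4) - F(0) = (sqrt(2)*(-36*pi**2 - 96*pi + 128 + 9*pi**3)/3456) - (-2/27) = -sqrt(2)*pi**2/96 - sqrt(2)*pi/36 + sqrt(2)/27 + 2/27 + sqrt(2)*pi**3/384.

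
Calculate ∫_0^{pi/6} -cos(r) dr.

-1/2

An antiderivative is F(r) = -sin(r).
Then F(pi/6) - F(0) = (-1/2) - (0) = -1/2.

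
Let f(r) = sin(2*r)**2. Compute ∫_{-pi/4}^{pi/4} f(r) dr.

Use the identity sin^2(2*r) = (1 - cos(4*r))/2.
An antiderivative is F(r) = r/2 - sin(4*r)/8.
Then F(pi/4) - F(-pi/4) = (pi/8) - (-pi/8) = pi/4.

pi/4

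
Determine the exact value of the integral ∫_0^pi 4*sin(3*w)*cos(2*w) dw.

Use the identity sin(3*w)cos(2*w) = [sin(5*w) + sin(w)]/2.
An antiderivative is F(w) = -2*cos(w) - 2*cos(5*w)/5.
Then F(pi) - F(0) = (12/5) - (-12/5) = 24/5.

24/5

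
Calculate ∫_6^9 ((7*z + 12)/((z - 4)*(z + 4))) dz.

-7*log(2) + 3*log(5) + 2*log(13)

Factor the denominator: z**2 - 16 = (z + 4)(z - 4).
Partial fractions: (7*z + 12)/((z - 4)*(z + 4)) = 2/(z + 4) + 5/(z - 4).
An antiderivative is F(z) = 5*log(z - 4) + 2*log(z + 4).
Then F(9) - F(6) = (2*log(13) + 5*log(5)) - (2*log(5) + 7*log(2)) = -7*log(2) + 3*log(5) + 2*log(13).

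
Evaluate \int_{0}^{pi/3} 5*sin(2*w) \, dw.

15/4

An antiderivative is F(w) = -5*cos(2*w)/2.
Then F(pi/3) - F(0) = (5/4) - (-5/2) = 15/4.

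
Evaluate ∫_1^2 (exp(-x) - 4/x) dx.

-4*log(2) - exp(-2) + exp(-1)

An antiderivative is F(x) = -4*log(x) - exp(-x).
Then F(2) - F(1) = (-4*log(2) - exp(-2)) - (-exp(-1)) = -4*log(2) - exp(-2) + exp(-1).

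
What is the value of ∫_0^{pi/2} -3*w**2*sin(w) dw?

6 - 3*pi

Integrate by parts twice (u = w^2, dv = -3*sin(w) dw).
An antiderivative is F(w) = 3*w**2*cos(w) - 6*w*sin(w) - 6*cos(w).
Then F(pi/2) - F(0) = (-3*pi) - (-6) = 6 - 3*pi.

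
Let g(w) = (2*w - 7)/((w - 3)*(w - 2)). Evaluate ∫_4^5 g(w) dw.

Factor the denominator: w**2 - 5*w + 6 = (w - 2)(w - 3).
Partial fractions: (2*w - 7)/((w - 3)*(w - 2)) = 3/(w - 2) - 1/(w - 3).
An antiderivative is F(w) = -log(w - 3) + 3*log(w - 2).
Then F(5) - F(4) = (log(27/2)) - (log(8)) = log(27/16).

log(27/16)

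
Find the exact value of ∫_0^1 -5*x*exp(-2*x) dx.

Integrate by parts once (u = x, dv = -5*exp(-2*x) dx).
An antiderivative is F(x) = (10*x + 5)*exp(-2*x)/4.
Then F(1) - F(0) = (15*exp(-2)/4) - (5/4) = -5/4 + 15*exp(-2)/4.

-5/4 + 15*exp(-2)/4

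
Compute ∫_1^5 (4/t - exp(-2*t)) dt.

(-exp(8) + 1 + 8*exp(10)*log(5))*exp(-10)/2

An antiderivative is F(t) = 4*log(t) + exp(-2*t)/2.
Then F(5) - F(1) = (exp(-10)/2 + 4*log(5)) - (exp(-2)/2) = (-exp(8) + 1 + 8*exp(10)*log(5))*exp(-10)/2.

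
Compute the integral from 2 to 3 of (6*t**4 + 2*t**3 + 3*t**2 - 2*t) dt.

By the power rule, an antiderivative is F(t) = 6*t**5/5 + t**4/2 + t**3 - t**2.
Then F(3) - F(2) = (3501/10) - (252/5) = 2997/10.

2997/10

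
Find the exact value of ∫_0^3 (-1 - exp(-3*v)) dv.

-10/3 + exp(-9)/3

An antiderivative is F(v) = -v + exp(-3*v)/3.
Then F(3) - F(0) = (-3 + exp(-9)/3) - (1/3) = -10/3 + exp(-9)/3.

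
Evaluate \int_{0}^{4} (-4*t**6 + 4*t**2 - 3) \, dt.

-195068/21

By the power rule, an antiderivative is F(t) = -4*t**7/7 + 4*t**3/3 - 3*t.
Then F(4) - F(0) = (-195068/21) - (0) = -195068/21.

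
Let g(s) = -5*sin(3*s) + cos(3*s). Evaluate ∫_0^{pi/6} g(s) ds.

An antiderivative is F(s) = sin(3*s)/3 + 5*cos(3*s)/3.
Then F(pi/6) - F(0) = (1/3) - (5/3) = -4/3.

-4/3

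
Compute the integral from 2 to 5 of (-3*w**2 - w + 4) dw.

-231/2

By the power rule, an antiderivative is F(w) = -w**3 - w**2/2 + 4*w.
Then F(5) - F(2) = (-235/2) - (-2) = -231/2.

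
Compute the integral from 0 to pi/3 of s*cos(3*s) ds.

-2/9

Integrate by parts once (u = s, dv = cos(3*s) ds).
An antiderivative is F(s) = s*sin(3*s)/3 + cos(3*s)/9.
Then F(pi/3) - F(0) = (-1/9) - (1/9) = -2/9.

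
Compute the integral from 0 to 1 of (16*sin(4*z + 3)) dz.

4*cos(3) - 4*cos(7)

Let u = 4*z + 3, so du = 4 dz. When z = 0, u = 3; when z = 1, u = 7.
The integral becomes 4·∫ sin(u) du from 3 to 7, with antiderivative -4*cos(u).
Back in z: F(z) = -4*cos(4*z + 3).
Then F(1) - F(0) = (-4*cos(7)) - (-4*cos(3)) = 4*cos(3) - 4*cos(7).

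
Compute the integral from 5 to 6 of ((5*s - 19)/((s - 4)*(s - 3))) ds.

Factor the denominator: s**2 - 7*s + 12 = (s - 3)(s - 4).
Partial fractions: (5*s - 19)/((s - 4)*(s - 3)) = 4/(s - 3) + 1/(s - 4).
An antiderivative is F(s) = log(s - 4) + 4*log(s - 3).
Then F(6) - F(5) = (log(2) + 4*log(3)) - (log(16)) = log(81/8).

log(81/8)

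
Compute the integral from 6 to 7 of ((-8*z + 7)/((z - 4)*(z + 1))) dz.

Factor the denominator: z**2 - 3*z - 4 = (z + 1)(z - 4).
Partial fractions: (-8*z + 7)/((z - 4)*(z + 1)) = -3/(z + 1) - 5/(z - 4).
An antiderivative is F(z) = -5*log(z - 4) - 3*log(z + 1).
Then F(7) - F(6) = (-9*log(2) - 5*log(3)) - (-3*log(7) - 5*log(2)) = -5*log(3) - 4*log(2) + 3*log(7).

-5*log(3) - 4*log(2) + 3*log(7)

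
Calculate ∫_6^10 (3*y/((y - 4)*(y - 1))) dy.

Factor the denominator: y**2 - 5*y + 4 = (y - 1)(y - 4).
Partial fractions: 3*y/((y - 4)*(y - 1)) = -1/(y - 1) + 4/(y - 4).
An antiderivative is F(y) = 4*log(y - 4) - log(y - 1).
Then F(10) - F(6) = (2*log(3) + 4*log(2)) - (log(16/5)) = log(45).

log(45)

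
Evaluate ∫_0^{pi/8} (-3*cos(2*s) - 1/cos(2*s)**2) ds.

-3*sqrt(2)/4 - 1/2

An antiderivative is F(s) = -3*sin(2*s)/2 - tan(2*s)/2.
Then F(pi/8) - F(0) = (-3*sqrt(2)/4 - 1/2) - (0) = -3*sqrt(2)/4 - 1/2.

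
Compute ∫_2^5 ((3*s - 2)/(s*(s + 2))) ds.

Factor the denominator: s**2 + 2*s = (s + 2)s.
Partial fractions: (3*s - 2)/(s*(s + 2)) = 4/(s + 2) - 1/s.
An antiderivative is F(s) = -log(s) + 4*log(s + 2).
Then F(5) - F(2) = (-log(5) + 4*log(7)) - (7*log(2)) = -7*log(2) - log(5) + 4*log(7).

-7*log(2) - log(5) + 4*log(7)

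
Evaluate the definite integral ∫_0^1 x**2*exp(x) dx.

-2 + E

Integrate by parts twice (u = x^2, dv = exp(x) dx).
An antiderivative is F(x) = (x**2 - 2*x + 2)*exp(x).
Then F(1) - F(0) = (E) - (2) = -2 + E.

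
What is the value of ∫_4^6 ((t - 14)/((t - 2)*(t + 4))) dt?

Factor the denominator: t**2 + 2*t - 8 = (t + 4)(t - 2).
Partial fractions: (t - 14)/((t - 2)*(t + 4)) = 3/(t + 4) - 2/(t - 2).
An antiderivative is F(t) = -2*log(t - 2) + 3*log(t + 4).
Then F(6) - F(4) = (-log(2) + 3*log(5)) - (7*log(2)) = -8*log(2) + 3*log(5).

-8*log(2) + 3*log(5)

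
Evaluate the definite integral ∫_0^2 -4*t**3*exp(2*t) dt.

Integrate by parts 3 times (u = t^3, dv = -4*exp(2*t) dt).
An antiderivative is F(t) = (-4*t**3 + 6*t**2 - 6*t + 3)*exp(2*t)/2.
Then F(2) - F(0) = (-17*exp(4)/2) - (3/2) = -17*exp(4)/2 - 3/2.

-17*exp(4)/2 - 3/2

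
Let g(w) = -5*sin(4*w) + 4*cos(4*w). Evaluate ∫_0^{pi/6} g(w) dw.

-15/8 + sqrt(3)/2

An antiderivative is F(w) = sin(4*w) + 5*cos(4*w)/4.
Then F(pi/6) - F(0) = (-5/8 + sqrt(3)/2) - (5/4) = -15/8 + sqrt(3)/2.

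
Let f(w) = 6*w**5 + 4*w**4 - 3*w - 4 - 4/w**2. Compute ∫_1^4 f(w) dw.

By the power rule, an antiderivative is F(w) = w**6 + 4*w**5/5 - 3*w**2/2 - 4*w + 4/w.
Then F(4) - F(1) = (24381/5) - (3/10) = 48759/10.

48759/10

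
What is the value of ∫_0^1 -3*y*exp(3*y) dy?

-2*exp(3)/3 - 1/3

Integrate by parts once (u = y, dv = -3*exp(3*y) dy).
An antiderivative is F(y) = (-3*y + 1)*exp(3*y)/3.
Then F(1) - F(0) = (-2*exp(3)/3) - (1/3) = -2*exp(3)/3 - 1/3.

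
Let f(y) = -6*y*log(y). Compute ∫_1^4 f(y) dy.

Integrate by parts once (u = ln y, dv = -6*y dy).
An antiderivative is F(y) = -3*y**2*(2*log(y) - 1)/2.
Then F(4) - F(1) = (24 - 96*log(2)) - (3/2) = 45/2 - 96*log(2).

45/2 - 96*log(2)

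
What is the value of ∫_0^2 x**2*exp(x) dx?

-2 + 2*exp(2)

Integrate by parts twice (u = x^2, dv = exp(x) dx).
An antiderivative is F(x) = (x**2 - 2*x + 2)*exp(x).
Then F(2) - F(0) = (2*exp(2)) - (2) = -2 + 2*exp(2).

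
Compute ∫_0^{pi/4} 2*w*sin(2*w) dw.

1/2

Integrate by parts once (u = w, dv = 2*sin(2*w) dw).
An antiderivative is F(w) = -w*cos(2*w) + sin(2*w)/2.
Then F(pi/4) - F(0) = (1/2) - (0) = 1/2.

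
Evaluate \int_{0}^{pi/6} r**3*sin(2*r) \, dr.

Integrate by parts 3 times (u = r^3, dv = sin(2*r) dr).
An antiderivative is F(r) = -r**3*cos(2*r)/2 + 3*r**2*sin(2*r)/4 + 3*r*cos(2*r)/4 - 3*sin(2*r)/8.
Then F(pi/6) - F(0) = (-3*sqrt(3)/16 - pi**3/864 + sqrt(3)*pi**2/96 + pi/16) - (0) = -3*sqrt(3)/16 - pi**3/864 + sqrt(3)*pi**2/96 + pi/16.

-3*sqrt(3)/16 - pi**3/864 + sqrt(3)*pi**2/96 + pi/16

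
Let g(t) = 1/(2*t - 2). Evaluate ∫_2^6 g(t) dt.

log(5)/2

An antiderivative is F(t) = log(2*t - 2)/2.
Then F(6) - F(2) = (log(10)/2) - (log(2)/2) = log(5)/2.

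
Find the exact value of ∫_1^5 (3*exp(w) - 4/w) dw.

An antiderivative is F(w) = 3*exp(w) - 4*log(w).
Then F(5) - F(1) = (-4*log(5) + 3*exp(5)) - (3*exp(1)) = -3*exp(1) - 4*log(5) + 3*exp(5).

-3*exp(1) - 4*log(5) + 3*exp(5)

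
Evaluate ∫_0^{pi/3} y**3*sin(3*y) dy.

Integrate by parts 3 times (u = y^3, dv = sin(3*y) dy).
An antiderivative is F(y) = -y**3*cos(3*y)/3 + y**2*sin(3*y)/3 + 2*y*cos(3*y)/9 - 2*sin(3*y)/27.
Then F(pi/3) - F(0) = (pi*(-6 + pi**2)/81) - (0) = pi*(-6 + pi**2)/81.

pi*(-6 + pi**2)/81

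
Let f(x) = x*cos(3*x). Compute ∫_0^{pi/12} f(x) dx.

Integrate by parts once (u = x, dv = cos(3*x) dx).
An antiderivative is F(x) = x*sin(3*x)/3 + cos(3*x)/9.
Then F(pi/12) - F(0) = (sqrt(2)*(pi + 4)/72) - (1/9) = -1/9 + sqrt(2)*pi/72 + sqrt(2)/18.

-1/9 + sqrt(2)*pi/72 + sqrt(2)/18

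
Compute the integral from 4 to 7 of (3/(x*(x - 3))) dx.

Factor the denominator: x**2 - 3*x = x(x - 3).
Partial fractions: 3/(x*(x - 3)) = -1/x + 1/(x - 3).
An antiderivative is F(x) = -log(x) + log(x - 3).
Then F(7) - F(4) = (log(4/7)) - (-log(4)) = log(16/7).

log(16/7)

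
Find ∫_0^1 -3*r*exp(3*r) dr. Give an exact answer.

-2*exp(3)/3 - 1/3

Integrate by parts once (u = r, dv = -3*exp(3*r) dr).
An antiderivative is F(r) = (-3*r + 1)*exp(3*r)/3.
Then F(1) - F(0) = (-2*exp(3)/3) - (1/3) = -2*exp(3)/3 - 1/3.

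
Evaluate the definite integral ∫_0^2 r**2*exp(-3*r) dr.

2/27 - 50*exp(-6)/27

Integrate by parts twice (u = r^2, dv = exp(-3*r) dr).
An antiderivative is F(r) = (-9*r**2 - 6*r - 2)*exp(-3*r)/27.
Then F(2) - F(0) = (-50*exp(-6)/27) - (-2/27) = 2/27 - 50*exp(-6)/27.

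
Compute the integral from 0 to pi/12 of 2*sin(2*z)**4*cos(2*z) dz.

1/160

Let u = sin(2*z), so du = 2*cos(2*z) dz. When z = 0, u = 0; when z = pi/12, u = 1/2.
The integral becomes ∫ u**4 du from 0 to 1/2, with antiderivative u**5/5.
Back in z: F(z) = sin(2*z)**5/5.
Then F(pi/12) - F(0) = (1/160) - (0) = 1/160.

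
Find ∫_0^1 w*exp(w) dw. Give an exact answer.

1

Integrate by parts once (u = w, dv = exp(w) dw).
An antiderivative is F(w) = (w - 1)*exp(w).
Then F(1) - F(0) = (0) - (-1) = 1.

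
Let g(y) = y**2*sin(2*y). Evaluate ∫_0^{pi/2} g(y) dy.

-1/2 + pi**2/8

Integrate by parts twice (u = y^2, dv = sin(2*y) dy).
An antiderivative is F(y) = -y**2*cos(2*y)/2 + y*sin(2*y)/2 + cos(2*y)/4.
Then F(pi/2) - F(0) = (-1/4 + pi**2/8) - (1/4) = -1/2 + pi**2/8.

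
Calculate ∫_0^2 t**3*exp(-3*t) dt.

Integrate by parts 3 times (u = t^3, dv = exp(-3*t) dt).
An antiderivative is F(t) = (-9*t**3 - 9*t**2 - 6*t - 2)*exp(-3*t)/27.
Then F(2) - F(0) = (-122*exp(-6)/27) - (-2/27) = 2/27 - 122*exp(-6)/27.

2/27 - 122*exp(-6)/27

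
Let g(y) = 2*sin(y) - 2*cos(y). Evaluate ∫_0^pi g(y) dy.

4

An antiderivative is F(y) = -2*sin(y) - 2*cos(y).
Then F(pi) - F(0) = (2) - (-2) = 4.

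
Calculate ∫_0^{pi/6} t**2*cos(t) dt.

-1 + pi**2/72 + sqrt(3)*pi/6

Integrate by parts twice (u = t^2, dv = cos(t) dt).
An antiderivative is F(t) = t**2*sin(t) + 2*t*cos(t) - 2*sin(t).
Then F(pi/6) - F(0) = (-1 + pi**2/72 + sqrt(3)*pi/6) - (0) = -1 + pi**2/72 + sqrt(3)*pi/6.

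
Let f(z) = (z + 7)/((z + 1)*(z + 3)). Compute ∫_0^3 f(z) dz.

log(16)

Factor the denominator: z**2 + 4*z + 3 = (z + 3)(z + 1).
Partial fractions: (z + 7)/((z + 1)*(z + 3)) = -2/(z + 3) + 3/(z + 1).
An antiderivative is F(z) = 3*log(z + 1) - 2*log(z + 3).
Then F(3) - F(0) = (log(16/9)) - (-log(9)) = log(16).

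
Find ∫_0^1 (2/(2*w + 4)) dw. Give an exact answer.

Let u = 2*w + 4, so du = 2 dw. When w = 0, u = 4; when w = 1, u = 6.
The integral becomes ∫ 1/u du from 4 to 6, with antiderivative log(u).
Back in w: F(w) = log(2*w + 4).
Then F(1) - F(0) = (log(6)) - (log(4)) = log(3/2).

log(3/2)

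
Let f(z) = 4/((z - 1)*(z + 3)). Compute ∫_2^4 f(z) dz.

log(15/7)

Factor the denominator: z**2 + 2*z - 3 = (z + 3)(z - 1).
Partial fractions: 4/((z - 1)*(z + 3)) = -1/(z + 3) + 1/(z - 1).
An antiderivative is F(z) = log(z - 1) - log(z + 3).
Then F(4) - F(2) = (log(3/7)) - (-log(5)) = log(15/7).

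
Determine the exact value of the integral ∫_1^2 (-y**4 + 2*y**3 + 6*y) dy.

103/10

By the power rule, an antiderivative is F(y) = -y**5/5 + y**4/2 + 3*y**2.
Then F(2) - F(1) = (68/5) - (33/10) = 103/10.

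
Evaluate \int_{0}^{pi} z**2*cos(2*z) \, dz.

pi/2

Integrate by parts twice (u = z^2, dv = cos(2*z) dz).
An antiderivative is F(z) = z**2*sin(2*z)/2 + z*cos(2*z)/2 - sin(2*z)/4.
Then F(pi) - F(0) = (pi/2) - (0) = pi/2.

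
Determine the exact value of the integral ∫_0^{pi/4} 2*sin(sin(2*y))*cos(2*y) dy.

Let u = sin(2*y), so du = 2*cos(2*y) dy. When y = 0, u = 0; when y = pi/4, u = 1.
The integral becomes ∫ sin(u) du from 0 to 1, with antiderivative -cos(u).
Back in y: F(y) = -cos(sin(2*y)).
Then F(pi/4) - F(0) = (-cos(1)) - (-1) = 1 - cos(1).

1 - cos(1)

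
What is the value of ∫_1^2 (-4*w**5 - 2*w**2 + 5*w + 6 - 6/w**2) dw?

-217/6

By the power rule, an antiderivative is F(w) = -2*w**6/3 - 2*w**3/3 + 5*w**2/2 + 6*w + 6/w.
Then F(2) - F(1) = (-23) - (79/6) = -217/6.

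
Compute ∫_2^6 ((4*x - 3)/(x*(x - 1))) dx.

log(5) + 3*log(3)

Factor the denominator: x**2 - x = x(x - 1).
Partial fractions: (4*x - 3)/(x*(x - 1)) = 3/x + 1/(x - 1).
An antiderivative is F(x) = 3*log(x) + log(x - 1).
Then F(6) - F(2) = (log(5) + 3*log(2) + 3*log(3)) - (log(8)) = log(5) + 3*log(3).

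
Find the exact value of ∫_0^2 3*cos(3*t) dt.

sin(6)

Let u = 3*t, so du = 3 dt. When t = 0, u = 0; when t = 2, u = 6.
The integral becomes ∫ cos(u) du from 0 to 6, with antiderivative sin(u).
Back in t: F(t) = sin(3*t).
Then F(2) - F(0) = (sin(6)) - (0) = sin(6).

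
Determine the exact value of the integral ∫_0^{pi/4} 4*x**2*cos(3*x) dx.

sqrt(2)*(-24*pi - 32 + 9*pi**2)/216

Integrate by parts twice (u = x^2, dv = 4*cos(3*x) dx).
An antiderivative is F(x) = 4*x**2*sin(3*x)/3 + 8*x*cos(3*x)/9 - 8*sin(3*x)/27.
Then F(pi/4) - F(0) = (sqrt(2)*(-24*pi - 32 + 9*pi**2)/216) - (0) = sqrt(2)*(-24*pi - 32 + 9*pi**2)/216.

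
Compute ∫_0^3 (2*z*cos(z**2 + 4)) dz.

sin(13) - sin(4)

Let u = z**2 + 4, so du = 2*z dz. When z = 0, u = 4; when z = 3, u = 13.
The integral becomes ∫ cos(u) du from 4 to 13, with antiderivative sin(u).
Back in z: F(z) = sin(z**2 + 4).
Then F(3) - F(0) = (sin(13)) - (sin(4)) = sin(13) - sin(4).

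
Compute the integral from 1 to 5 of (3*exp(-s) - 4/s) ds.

An antiderivative is F(s) = -4*log(s) - 3*exp(-s).
Then F(5) - F(1) = (-4*log(5) - 3*exp(-5)) - (-3*exp(-1)) = -4*log(5) - 3*exp(-5) + 3*exp(-1).

-4*log(5) - 3*exp(-5) + 3*exp(-1)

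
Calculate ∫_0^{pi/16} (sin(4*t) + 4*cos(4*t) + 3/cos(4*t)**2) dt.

An antiderivative is F(t) = sin(4*t) - cos(4*t)/4 + 3*tan(4*t)/4.
Then F(pi/16) - F(0) = (3*sqrt(2)/8 + 3/4) - (-1/4) = 3*sqrt(2)/8 + 1.

3*sqrt(2)/8 + 1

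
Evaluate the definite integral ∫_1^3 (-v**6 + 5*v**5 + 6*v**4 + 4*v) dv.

By the power rule, an antiderivative is F(v) = -v**7/7 + 5*v**6/6 + 6*v**5/5 + 2*v**2.
Then F(3) - F(1) = (42327/70) - (817/210) = 63082/105.

63082/105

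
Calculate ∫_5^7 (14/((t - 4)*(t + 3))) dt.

-2*log(5) + 2*log(3) + 4*log(2)

Factor the denominator: t**2 - t - 12 = (t + 3)(t - 4).
Partial fractions: 14/((t - 4)*(t + 3)) = -2/(t + 3) + 2/(t - 4).
An antiderivative is F(t) = 2*log(t - 4) - 2*log(t + 3).
Then F(7) - F(5) = (log(9/100)) - (-log(64)) = -2*log(5) + 2*log(3) + 4*log(2).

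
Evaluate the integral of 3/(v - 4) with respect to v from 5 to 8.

log(64)

An antiderivative is F(v) = 3*log(v - 4).
Then F(8) - F(5) = (log(64)) - (0) = log(64).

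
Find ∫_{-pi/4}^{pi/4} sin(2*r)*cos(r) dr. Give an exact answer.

0

Use the identity sin(2*r)cos(r) = [sin(3*r) + sin(r)]/2.
An antiderivative is F(r) = -cos(r)/2 - cos(3*r)/6.
Then F(pi/4) - F(-pi/4) = (-sqrt(2)/6) - (-sqrt(2)/6) = 0.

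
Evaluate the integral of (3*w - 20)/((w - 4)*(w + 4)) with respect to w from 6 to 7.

-4*log(5) - 3*log(2) - log(3) + 4*log(11)

Factor the denominator: w**2 - 16 = (w + 4)(w - 4).
Partial fractions: (3*w - 20)/((w - 4)*(w + 4)) = 4/(w + 4) - 1/(w - 4).
An antiderivative is F(w) = -log(w - 4) + 4*log(w + 4).
Then F(7) - F(6) = (-log(3) + 4*log(11)) - (3*log(2) + 4*log(5)) = -4*log(5) - 3*log(2) - log(3) + 4*log(11).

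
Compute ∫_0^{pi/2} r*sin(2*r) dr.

pi/4

Integrate by parts once (u = r, dv = sin(2*r) dr).
An antiderivative is F(r) = -r*cos(2*r)/2 + sin(2*r)/4.
Then F(pi/2) - F(0) = (pi/4) - (0) = pi/4.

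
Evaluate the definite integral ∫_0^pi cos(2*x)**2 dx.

Use the identity cos^2(2*x) = (1 + cos(4*x))/2.
An antiderivative is F(x) = x/2 + sin(4*x)/8.
Then F(pi) - F(0) = (pi/2) - (0) = pi/2.

pi/2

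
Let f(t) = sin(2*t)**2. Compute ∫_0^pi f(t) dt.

pi/2

Use the identity sin^2(2*t) = (1 - cos(4*t))/2.
An antiderivative is F(t) = t/2 - sin(4*t)/8.
Then F(pi) - F(0) = (pi/2) - (0) = pi/2.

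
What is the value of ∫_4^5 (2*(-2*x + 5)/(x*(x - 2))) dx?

-5*log(5) + log(3) + 9*log(2)

Factor the denominator: x**2 - 2*x = x(x - 2).
Partial fractions: 2*(-2*x + 5)/(x*(x - 2)) = -5/x + 1/(x - 2).
An antiderivative is F(x) = -5*log(x) + log(x - 2).
Then F(5) - F(4) = (-5*log(5) + log(3)) - (-9*log(2)) = -5*log(5) + log(3) + 9*log(2).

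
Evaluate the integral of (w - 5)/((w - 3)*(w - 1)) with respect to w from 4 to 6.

Factor the denominator: w**2 - 4*w + 3 = (w - 1)(w - 3).
Partial fractions: (w - 5)/((w - 3)*(w - 1)) = 2/(w - 1) - 1/(w - 3).
An antiderivative is F(w) = -log(w - 3) + 2*log(w - 1).
Then F(6) - F(4) = (log(25/3)) - (log(9)) = log(25/27).

log(25/27)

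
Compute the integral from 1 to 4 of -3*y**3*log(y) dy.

Integrate by parts once (u = ln y, dv = -3*y**3 dy).
An antiderivative is F(y) = -3*y**4*(4*log(y) - 1)/16.
Then F(4) - F(1) = (48 - 384*log(2)) - (3/16) = 765/16 - 384*log(2).

765/16 - 384*log(2)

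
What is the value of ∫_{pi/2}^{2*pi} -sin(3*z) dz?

An antiderivative is F(z) = cos(3*z)/3.
Then F(2*pi) - F(pi/2) = (1/3) - (0) = 1/3.

1/3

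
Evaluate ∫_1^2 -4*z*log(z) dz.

Integrate by parts once (u = ln z, dv = -4*z dz).
An antiderivative is F(z) = -z**2*(2*log(z) - 1).
Then F(2) - F(1) = (4 - 8*log(2)) - (1) = 3 - 8*log(2).

3 - 8*log(2)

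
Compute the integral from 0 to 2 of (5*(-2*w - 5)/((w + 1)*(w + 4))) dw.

Factor the denominator: w**2 + 5*w + 4 = (w + 4)(w + 1).
Partial fractions: 5*(-2*w - 5)/((w + 1)*(w + 4)) = -5/(w + 4) - 5/(w + 1).
An antiderivative is F(w) = -5*log(w + 1) - 5*log(w + 4).
Then F(2) - F(0) = (-10*log(3) - 5*log(2)) - (-10*log(2)) = -10*log(3) + 5*log(2).

-10*log(3) + 5*log(2)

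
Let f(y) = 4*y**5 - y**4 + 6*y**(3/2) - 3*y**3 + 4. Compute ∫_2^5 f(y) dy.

By the power rule, an antiderivative is F(y) = 2*y**6/3 + 12*y**(5/2)/5 - y**5/5 - 3*y**4/4 + 4*y.
Then F(5) - F(2) = (60*sqrt(5) + 112115/12) - (48*sqrt(2)/5 + 484/15) = -48*sqrt(2)/5 + 60*sqrt(5) + 186213/20.

-48*sqrt(2)/5 + 60*sqrt(5) + 186213/20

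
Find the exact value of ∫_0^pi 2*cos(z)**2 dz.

Use the identity cos^2(z) = (1 + cos(2*z))/2.
An antiderivative is F(z) = z + sin(2*z)/2.
Then F(pi) - F(0) = (pi) - (0) = pi.

pi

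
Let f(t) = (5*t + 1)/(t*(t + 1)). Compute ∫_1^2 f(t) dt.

log(81/8)

Factor the denominator: t**2 + t = (t + 1)t.
Partial fractions: (5*t + 1)/(t*(t + 1)) = 4/(t + 1) + 1/t.
An antiderivative is F(t) = log(t) + 4*log(t + 1).
Then F(2) - F(1) = (log(2) + 4*log(3)) - (log(16)) = log(81/8).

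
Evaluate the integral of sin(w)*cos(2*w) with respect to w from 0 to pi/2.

-1/3

Use the identity sin(w)cos(2*w) = [sin(3*w) + sin(-w)]/2.
An antiderivative is F(w) = cos(w)/2 - cos(3*w)/6.
Then F(pi/2) - F(0) = (0) - (1/3) = -1/3.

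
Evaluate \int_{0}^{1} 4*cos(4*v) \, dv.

sin(4)

Let u = 4*v, so du = 4 dv. When v = 0, u = 0; when v = 1, u = 4.
The integral becomes ∫ cos(u) du from 0 to 4, with antiderivative sin(u).
Back in v: F(v) = sin(4*v).
Then F(1) - F(0) = (sin(4)) - (0) = sin(4).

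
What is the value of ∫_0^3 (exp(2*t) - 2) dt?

-13/2 + exp(6)/2

An antiderivative is F(t) = exp(2*t)/2 - 2*t.
Then F(3) - F(0) = (-6 + exp(6)/2) - (1/2) = -13/2 + exp(6)/2.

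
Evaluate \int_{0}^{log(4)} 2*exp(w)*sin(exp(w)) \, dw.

2*cos(1) - 2*cos(4)

Let u = exp(w), so du = exp(w) dw. When w = 0, u = 1; when w = log(4), u = 4.
The integral becomes 2·∫ sin(u) du from 1 to 4, with antiderivative -2*cos(u).
Back in w: F(w) = -2*cos(exp(w)).
Then F(log(4)) - F(0) = (-2*cos(4)) - (-2*cos(1)) = 2*cos(1) - 2*cos(4).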